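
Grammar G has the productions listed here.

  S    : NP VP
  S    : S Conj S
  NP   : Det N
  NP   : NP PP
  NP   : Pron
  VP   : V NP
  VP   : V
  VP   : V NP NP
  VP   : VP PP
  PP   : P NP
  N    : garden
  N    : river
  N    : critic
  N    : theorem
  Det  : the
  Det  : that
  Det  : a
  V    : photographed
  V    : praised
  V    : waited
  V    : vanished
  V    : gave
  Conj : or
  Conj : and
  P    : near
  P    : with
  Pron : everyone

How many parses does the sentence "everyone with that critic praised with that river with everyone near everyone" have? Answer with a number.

Two of the 5 distinct bracketings:
[S [NP [NP [Pron everyone]] [PP [P with] [NP [Det that] [N critic]]]] [VP [VP [V praised]] [PP [P with] [NP [NP [Det that] [N river]] [PP [P with] [NP [NP [Pron everyone]] [PP [P near] [NP [Pron everyone]]]]]]]]]
[S [NP [NP [Pron everyone]] [PP [P with] [NP [Det that] [N critic]]]] [VP [VP [V praised]] [PP [P with] [NP [NP [NP [Det that] [N river]] [PP [P with] [NP [Pron everyone]]]] [PP [P near] [NP [Pron everyone]]]]]]]
The trees differ in how a recursive rule is bracketed over the same span.

5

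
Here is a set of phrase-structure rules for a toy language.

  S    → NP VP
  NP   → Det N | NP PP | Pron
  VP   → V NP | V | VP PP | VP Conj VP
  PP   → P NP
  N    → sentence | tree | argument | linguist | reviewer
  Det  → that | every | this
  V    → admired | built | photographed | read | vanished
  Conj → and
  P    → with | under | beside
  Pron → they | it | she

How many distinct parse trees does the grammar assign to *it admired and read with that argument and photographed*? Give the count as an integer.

Two of the 3 distinct bracketings:
[S [NP [Pron it]] [VP [VP [V admired]] [Conj and] [VP [VP [VP [V read]] [PP [P with] [NP [Det that] [N argument]]]] [Conj and] [VP [V photographed]]]]]
[S [NP [Pron it]] [VP [VP [VP [VP [V admired]] [Conj and] [VP [V read]]] [PP [P with] [NP [Det that] [N argument]]]] [Conj and] [VP [V photographed]]]]
The trees differ in how a recursive rule is bracketed over the same span.

3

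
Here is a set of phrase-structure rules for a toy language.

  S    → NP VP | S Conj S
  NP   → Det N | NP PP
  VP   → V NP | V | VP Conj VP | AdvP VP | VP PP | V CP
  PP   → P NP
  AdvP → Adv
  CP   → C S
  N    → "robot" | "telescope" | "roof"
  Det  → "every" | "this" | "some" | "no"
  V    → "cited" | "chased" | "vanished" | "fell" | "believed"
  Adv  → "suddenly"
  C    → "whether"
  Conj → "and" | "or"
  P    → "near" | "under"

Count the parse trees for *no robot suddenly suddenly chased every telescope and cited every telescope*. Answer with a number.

Two of the 3 distinct bracketings:
[S [NP [Det no] [N robot]] [VP [VP [AdvP [Adv suddenly]] [VP [AdvP [Adv suddenly]] [VP [V chased] [NP [Det every] [N telescope]]]]] [Conj and] [VP [V cited] [NP [Det every] [N telescope]]]]]
[S [NP [Det no] [N robot]] [VP [AdvP [Adv suddenly]] [VP [VP [AdvP [Adv suddenly]] [VP [V chased] [NP [Det every] [N telescope]]]] [Conj and] [VP [V cited] [NP [Det every] [N telescope]]]]]]
The trees differ in how a recursive rule is bracketed over the same span.

3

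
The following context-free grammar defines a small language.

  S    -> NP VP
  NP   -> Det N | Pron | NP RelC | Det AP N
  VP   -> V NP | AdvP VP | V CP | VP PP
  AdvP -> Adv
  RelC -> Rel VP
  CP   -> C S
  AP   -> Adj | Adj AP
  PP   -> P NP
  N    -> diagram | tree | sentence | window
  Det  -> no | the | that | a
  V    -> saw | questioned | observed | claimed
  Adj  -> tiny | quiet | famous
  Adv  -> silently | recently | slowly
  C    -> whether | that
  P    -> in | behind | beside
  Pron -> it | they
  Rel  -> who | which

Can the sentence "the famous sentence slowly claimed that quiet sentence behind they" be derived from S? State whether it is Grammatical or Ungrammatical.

Grammatical

S
  NP
    Det: the
    AP
      Adj: famous
    N: sentence
  VP
    AdvP
      Adv: slowly
    VP
      VP
        V: claimed
        NP
          Det: that
          AP
            Adj: quiet
          N: sentence
      PP
        P: behind
        NP
          Pron: they
Every word is introduced by a lexical rule and the phrasal rules combine the resulting categories into a single S.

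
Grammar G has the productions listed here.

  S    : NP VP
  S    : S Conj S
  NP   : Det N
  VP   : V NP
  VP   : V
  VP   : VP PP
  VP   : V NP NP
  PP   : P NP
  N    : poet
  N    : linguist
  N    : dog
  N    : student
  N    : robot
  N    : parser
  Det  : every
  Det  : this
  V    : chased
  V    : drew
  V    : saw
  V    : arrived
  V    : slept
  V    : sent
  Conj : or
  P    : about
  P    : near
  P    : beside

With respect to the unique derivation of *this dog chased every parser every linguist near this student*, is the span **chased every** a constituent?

[S [NP [Det this] [N dog]] [VP [VP [V chased] [NP [Det every] [N parser]] [NP [Det every] [N linguist]]] [PP [P near] [NP [Det this] [N student]]]]]
The smallest constituent containing 'chased every' is the VP spanning 'chased every parser every linguist'; no single node in the tree dominates exactly the given words.

No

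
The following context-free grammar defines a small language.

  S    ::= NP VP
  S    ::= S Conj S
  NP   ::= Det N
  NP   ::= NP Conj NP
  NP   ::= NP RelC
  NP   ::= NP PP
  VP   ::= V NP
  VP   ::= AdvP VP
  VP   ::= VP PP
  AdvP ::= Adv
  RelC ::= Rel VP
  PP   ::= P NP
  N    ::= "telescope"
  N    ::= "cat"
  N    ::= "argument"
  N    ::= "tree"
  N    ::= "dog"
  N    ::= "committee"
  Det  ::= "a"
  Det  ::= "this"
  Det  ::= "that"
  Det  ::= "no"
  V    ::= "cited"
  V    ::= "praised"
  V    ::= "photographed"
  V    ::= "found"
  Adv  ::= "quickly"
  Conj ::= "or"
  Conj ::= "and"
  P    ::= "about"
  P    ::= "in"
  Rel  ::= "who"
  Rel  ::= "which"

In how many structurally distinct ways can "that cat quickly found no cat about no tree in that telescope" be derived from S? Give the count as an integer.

9

Two of the 9 distinct bracketings:
[S [NP [Det that] [N cat]] [VP [AdvP [Adv quickly]] [VP [V found] [NP [NP [Det no] [N cat]] [PP [P about] [NP [NP [Det no] [N tree]] [PP [P in] [NP [Det that] [N telescope]]]]]]]]]
[S [NP [Det that] [N cat]] [VP [AdvP [Adv quickly]] [VP [V found] [NP [NP [NP [Det no] [N cat]] [PP [P about] [NP [Det no] [N tree]]]] [PP [P in] [NP [Det that] [N telescope]]]]]]]
The trees differ in how a recursive rule is bracketed over the same span.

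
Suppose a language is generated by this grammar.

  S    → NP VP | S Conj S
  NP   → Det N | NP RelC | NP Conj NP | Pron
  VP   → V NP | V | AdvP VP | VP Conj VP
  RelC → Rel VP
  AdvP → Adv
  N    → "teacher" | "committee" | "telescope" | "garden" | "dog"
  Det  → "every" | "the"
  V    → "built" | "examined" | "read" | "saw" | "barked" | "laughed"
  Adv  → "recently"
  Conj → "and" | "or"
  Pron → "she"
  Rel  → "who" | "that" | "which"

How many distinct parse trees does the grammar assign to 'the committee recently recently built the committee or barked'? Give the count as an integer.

Two of the 3 distinct bracketings:
[S [NP [Det the] [N committee]] [VP [AdvP [Adv recently]] [VP [AdvP [Adv recently]] [VP [VP [V built] [NP [Det the] [N committee]]] [Conj or] [VP [V barked]]]]]]
[S [NP [Det the] [N committee]] [VP [AdvP [Adv recently]] [VP [VP [AdvP [Adv recently]] [VP [V built] [NP [Det the] [N committee]]]] [Conj or] [VP [V barked]]]]]
The trees differ in how a recursive rule is bracketed over the same span.

3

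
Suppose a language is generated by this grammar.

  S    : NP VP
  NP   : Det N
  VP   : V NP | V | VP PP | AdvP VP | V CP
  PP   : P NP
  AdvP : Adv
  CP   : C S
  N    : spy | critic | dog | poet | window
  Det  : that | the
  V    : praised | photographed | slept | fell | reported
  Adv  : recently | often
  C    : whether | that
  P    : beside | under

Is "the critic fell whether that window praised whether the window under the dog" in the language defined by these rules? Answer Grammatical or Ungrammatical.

For S → NP VP, the only prefix that parses as NP is 'the critic', but the remainder 'fell whether that window praised whether the window under the dog' is not a VP under these rules.

Ungrammatical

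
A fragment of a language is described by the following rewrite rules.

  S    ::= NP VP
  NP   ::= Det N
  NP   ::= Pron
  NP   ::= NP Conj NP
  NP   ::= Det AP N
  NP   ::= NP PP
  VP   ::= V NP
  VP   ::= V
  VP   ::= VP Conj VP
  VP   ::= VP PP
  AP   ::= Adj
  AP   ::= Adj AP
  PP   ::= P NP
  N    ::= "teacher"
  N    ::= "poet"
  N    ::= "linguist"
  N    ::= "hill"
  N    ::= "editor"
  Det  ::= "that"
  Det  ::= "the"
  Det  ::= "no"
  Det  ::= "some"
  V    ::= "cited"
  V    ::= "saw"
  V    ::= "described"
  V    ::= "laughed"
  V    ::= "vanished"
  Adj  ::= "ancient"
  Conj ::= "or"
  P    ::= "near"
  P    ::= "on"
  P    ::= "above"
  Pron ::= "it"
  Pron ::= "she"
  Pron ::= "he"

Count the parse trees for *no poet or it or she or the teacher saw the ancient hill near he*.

Two of the 10 distinct bracketings:
[S [NP [NP [Det no] [N poet]] [Conj or] [NP [NP [Pron it]] [Conj or] [NP [NP [Pron she]] [Conj or] [NP [Det the] [N teacher]]]]] [VP [V saw] [NP [NP [Det the] [AP [Adj ancient]] [N hill]] [PP [P near] [NP [Pron he]]]]]]
[S [NP [NP [Det no] [N poet]] [Conj or] [NP [NP [Pron it]] [Conj or] [NP [NP [Pron she]] [Conj or] [NP [Det the] [N teacher]]]]] [VP [VP [V saw] [NP [Det the] [AP [Adj ancient]] [N hill]]] [PP [P near] [NP [Pron he]]]]]
The difference turns on whether NP → NP PP is used at the relevant span, versus an alternative expansion of NP.

10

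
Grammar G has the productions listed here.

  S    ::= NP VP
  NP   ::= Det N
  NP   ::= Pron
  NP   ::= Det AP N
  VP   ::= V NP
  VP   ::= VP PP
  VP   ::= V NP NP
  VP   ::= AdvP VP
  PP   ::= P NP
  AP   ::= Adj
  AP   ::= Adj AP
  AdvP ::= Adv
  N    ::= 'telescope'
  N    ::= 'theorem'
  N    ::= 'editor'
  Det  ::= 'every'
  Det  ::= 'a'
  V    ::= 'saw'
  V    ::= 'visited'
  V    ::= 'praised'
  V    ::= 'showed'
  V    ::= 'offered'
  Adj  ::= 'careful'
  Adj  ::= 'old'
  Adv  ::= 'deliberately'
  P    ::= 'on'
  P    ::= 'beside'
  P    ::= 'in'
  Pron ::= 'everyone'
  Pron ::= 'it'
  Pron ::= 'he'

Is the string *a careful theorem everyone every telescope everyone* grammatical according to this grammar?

For S → NP VP, the only prefix that parses as NP is 'a careful theorem', but the remainder 'everyone every telescope everyone' is not a VP under these rules.

Ungrammatical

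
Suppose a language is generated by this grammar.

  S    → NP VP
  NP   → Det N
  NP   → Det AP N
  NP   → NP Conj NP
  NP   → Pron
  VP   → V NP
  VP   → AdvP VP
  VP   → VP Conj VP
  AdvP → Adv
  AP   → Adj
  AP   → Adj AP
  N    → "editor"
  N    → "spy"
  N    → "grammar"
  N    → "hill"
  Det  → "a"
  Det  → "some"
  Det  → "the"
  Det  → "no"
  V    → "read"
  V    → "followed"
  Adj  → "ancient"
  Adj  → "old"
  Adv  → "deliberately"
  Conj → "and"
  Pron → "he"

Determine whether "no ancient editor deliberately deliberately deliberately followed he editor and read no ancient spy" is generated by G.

A Pron word can never sit immediately before an N word in any string this grammar generates, so the substring 'he editor' rules out a derivation.

Ungrammatical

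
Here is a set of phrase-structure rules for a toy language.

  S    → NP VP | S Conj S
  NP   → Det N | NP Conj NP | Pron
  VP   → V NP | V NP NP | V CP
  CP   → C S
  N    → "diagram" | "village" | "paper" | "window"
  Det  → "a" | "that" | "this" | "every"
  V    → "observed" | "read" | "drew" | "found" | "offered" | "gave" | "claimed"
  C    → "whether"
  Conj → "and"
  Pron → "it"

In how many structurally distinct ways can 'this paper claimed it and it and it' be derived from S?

The two bracketings:
[S [NP [Det this] [N paper]] [VP [V claimed] [NP [NP [Pron it]] [Conj and] [NP [NP [Pron it]] [Conj and] [NP [Pron it]]]]]]
[S [NP [Det this] [N paper]] [VP [V claimed] [NP [NP [NP [Pron it]] [Conj and] [NP [Pron it]]] [Conj and] [NP [Pron it]]]]]
The trees differ in how a recursive rule is bracketed over the same span.

2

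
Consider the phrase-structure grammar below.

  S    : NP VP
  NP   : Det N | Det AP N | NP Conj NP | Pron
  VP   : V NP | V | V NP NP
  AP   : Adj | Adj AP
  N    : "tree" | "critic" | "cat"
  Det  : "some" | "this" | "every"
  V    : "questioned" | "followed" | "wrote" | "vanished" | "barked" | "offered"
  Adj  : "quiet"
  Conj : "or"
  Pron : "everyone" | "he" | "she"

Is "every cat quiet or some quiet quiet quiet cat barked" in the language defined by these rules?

An N word can never sit immediately before an Adj word in any string this grammar generates, so the substring 'cat quiet' rules out a derivation.

Ungrammatical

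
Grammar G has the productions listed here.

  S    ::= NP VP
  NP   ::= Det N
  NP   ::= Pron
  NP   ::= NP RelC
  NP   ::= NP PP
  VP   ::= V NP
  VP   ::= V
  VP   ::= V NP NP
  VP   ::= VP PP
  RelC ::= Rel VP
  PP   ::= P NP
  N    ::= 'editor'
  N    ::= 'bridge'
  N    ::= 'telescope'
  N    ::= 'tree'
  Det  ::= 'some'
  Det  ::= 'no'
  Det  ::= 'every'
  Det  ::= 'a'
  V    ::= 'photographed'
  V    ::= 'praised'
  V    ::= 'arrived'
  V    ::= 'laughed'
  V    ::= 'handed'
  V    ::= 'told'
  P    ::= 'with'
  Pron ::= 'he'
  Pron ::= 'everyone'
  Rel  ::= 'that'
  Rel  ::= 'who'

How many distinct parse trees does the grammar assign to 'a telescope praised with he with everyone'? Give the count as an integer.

The two bracketings:
[S [NP [Det a] [N telescope]] [VP [VP [V praised]] [PP [P with] [NP [NP [Pron he]] [PP [P with] [NP [Pron everyone]]]]]]]
[S [NP [Det a] [N telescope]] [VP [VP [VP [V praised]] [PP [P with] [NP [Pron he]]]] [PP [P with] [NP [Pron everyone]]]]]
The difference turns on whether NP → NP PP is used at the relevant span, versus an alternative expansion of NP.

2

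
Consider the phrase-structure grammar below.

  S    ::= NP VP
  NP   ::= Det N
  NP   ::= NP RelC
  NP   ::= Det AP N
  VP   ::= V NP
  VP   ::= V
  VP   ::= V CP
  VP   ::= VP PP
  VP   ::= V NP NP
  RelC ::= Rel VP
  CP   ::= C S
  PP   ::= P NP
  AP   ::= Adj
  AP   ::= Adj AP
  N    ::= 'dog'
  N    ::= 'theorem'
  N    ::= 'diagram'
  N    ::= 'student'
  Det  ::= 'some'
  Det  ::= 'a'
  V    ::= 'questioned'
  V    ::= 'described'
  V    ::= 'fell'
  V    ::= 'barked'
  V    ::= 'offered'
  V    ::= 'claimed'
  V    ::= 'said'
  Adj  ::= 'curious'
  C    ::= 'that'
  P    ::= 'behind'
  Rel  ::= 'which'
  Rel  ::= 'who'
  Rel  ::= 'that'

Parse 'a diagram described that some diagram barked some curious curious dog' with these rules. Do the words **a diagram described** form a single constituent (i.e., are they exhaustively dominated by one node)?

No

[S [NP [Det a] [N diagram]] [VP [V described] [CP [C that] [S [NP [Det some] [N diagram]] [VP [V barked] [NP [Det some] [AP [Adj curious] [AP [Adj curious]]] [N dog]]]]]]]
The smallest constituent containing 'a diagram described' is the S spanning 'a diagram described that some diagram barked some curious curious dog'; no single node in the tree dominates exactly the given words.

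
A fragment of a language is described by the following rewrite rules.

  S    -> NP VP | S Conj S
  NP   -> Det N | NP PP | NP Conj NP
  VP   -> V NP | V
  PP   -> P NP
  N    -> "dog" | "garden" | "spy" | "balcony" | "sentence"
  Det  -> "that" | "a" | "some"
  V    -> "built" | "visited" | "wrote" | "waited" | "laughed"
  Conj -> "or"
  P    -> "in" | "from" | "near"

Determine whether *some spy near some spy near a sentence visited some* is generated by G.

Ungrammatical

For S → NP VP, every NP-prefix leaves a non-VP remainder: after 'some spy' the remainder is not a VP; after 'some spy near some spy' the remainder is not a VP; after 'some spy near some spy near a sentence' the remainder is not a VP. The alternative S rule S → S Conj S likewise has no satisfying split.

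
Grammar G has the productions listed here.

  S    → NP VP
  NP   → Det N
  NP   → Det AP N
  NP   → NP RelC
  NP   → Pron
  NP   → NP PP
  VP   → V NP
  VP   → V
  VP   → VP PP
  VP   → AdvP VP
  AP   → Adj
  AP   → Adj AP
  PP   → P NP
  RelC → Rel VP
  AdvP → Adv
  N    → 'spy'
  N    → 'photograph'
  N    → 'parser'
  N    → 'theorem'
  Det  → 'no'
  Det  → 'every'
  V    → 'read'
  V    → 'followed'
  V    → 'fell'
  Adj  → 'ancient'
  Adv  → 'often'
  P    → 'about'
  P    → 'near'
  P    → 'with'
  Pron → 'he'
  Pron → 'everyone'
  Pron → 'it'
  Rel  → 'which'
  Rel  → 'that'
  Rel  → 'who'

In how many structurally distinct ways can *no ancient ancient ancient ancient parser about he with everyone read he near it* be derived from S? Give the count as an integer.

4

Two of the 4 distinct bracketings:
[S [NP [NP [Det no] [AP [Adj ancient] [AP [Adj ancient] [AP [Adj ancient] [AP [Adj ancient]]]]] [N parser]] [PP [P about] [NP [NP [Pron he]] [PP [P with] [NP [Pron everyone]]]]]] [VP [V read] [NP [NP [Pron he]] [PP [P near] [NP [Pron it]]]]]]
[S [NP [NP [Det no] [AP [Adj ancient] [AP [Adj ancient] [AP [Adj ancient] [AP [Adj ancient]]]]] [N parser]] [PP [P about] [NP [NP [Pron he]] [PP [P with] [NP [Pron everyone]]]]]] [VP [VP [V read] [NP [Pron he]]] [PP [P near] [NP [Pron it]]]]]
The difference turns on whether VP → VP PP is used at the relevant span, versus an alternative expansion of VP.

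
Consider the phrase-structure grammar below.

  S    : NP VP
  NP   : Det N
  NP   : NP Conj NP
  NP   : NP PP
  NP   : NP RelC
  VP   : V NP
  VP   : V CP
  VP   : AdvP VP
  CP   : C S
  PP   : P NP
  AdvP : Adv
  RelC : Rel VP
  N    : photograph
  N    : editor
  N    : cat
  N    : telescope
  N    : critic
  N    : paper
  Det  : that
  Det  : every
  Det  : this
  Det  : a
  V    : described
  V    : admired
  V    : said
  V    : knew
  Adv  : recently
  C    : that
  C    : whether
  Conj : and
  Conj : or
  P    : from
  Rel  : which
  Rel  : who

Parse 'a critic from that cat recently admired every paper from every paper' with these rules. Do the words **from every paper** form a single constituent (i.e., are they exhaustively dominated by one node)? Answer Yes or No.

[S [NP [NP [Det a] [N critic]] [PP [P from] [NP [Det that] [N cat]]]] [VP [AdvP [Adv recently]] [VP [V admired] [NP [NP [Det every] [N paper]] [PP [P from] [NP [Det every] [N paper]]]]]]]
The words 'from every paper' are exhaustively dominated by a single PP node (built by PP → P NP), so they form a constituent.

Yes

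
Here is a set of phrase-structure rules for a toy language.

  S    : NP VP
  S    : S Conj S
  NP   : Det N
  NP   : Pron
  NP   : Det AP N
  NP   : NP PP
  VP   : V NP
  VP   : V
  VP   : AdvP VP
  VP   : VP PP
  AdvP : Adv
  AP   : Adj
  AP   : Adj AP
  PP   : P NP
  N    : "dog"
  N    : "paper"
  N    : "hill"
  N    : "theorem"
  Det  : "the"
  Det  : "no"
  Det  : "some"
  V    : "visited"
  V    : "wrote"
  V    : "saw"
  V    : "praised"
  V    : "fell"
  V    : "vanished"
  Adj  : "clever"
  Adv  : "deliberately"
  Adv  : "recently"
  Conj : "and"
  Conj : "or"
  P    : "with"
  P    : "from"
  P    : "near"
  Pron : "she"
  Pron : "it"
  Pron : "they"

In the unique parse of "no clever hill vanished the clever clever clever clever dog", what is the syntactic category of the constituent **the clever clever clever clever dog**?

[S [NP [Det no] [AP [Adj clever]] [N hill]] [VP [V vanished] [NP [Det the] [AP [Adj clever] [AP [Adj clever] [AP [Adj clever] [AP [Adj clever]]]]] [N dog]]]]
The span 'the clever clever clever clever dog' is the NP node built by NP → Det AP N.

NP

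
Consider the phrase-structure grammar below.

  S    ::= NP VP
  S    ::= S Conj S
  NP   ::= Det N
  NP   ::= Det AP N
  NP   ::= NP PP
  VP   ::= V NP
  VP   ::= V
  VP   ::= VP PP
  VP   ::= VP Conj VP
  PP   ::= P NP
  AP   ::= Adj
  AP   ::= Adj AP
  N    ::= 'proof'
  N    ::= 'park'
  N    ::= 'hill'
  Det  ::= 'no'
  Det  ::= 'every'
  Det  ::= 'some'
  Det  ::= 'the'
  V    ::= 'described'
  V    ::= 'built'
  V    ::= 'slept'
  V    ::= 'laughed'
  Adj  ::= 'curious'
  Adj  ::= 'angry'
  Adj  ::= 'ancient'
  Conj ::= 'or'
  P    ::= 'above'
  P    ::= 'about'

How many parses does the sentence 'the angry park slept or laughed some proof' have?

[S [NP [Det the] [AP [Adj angry]] [N park]] [VP [VP [V slept]] [Conj or] [VP [V laughed] [NP [Det some] [N proof]]]]]
No rule offers an alternative attachment or grouping for any span, so this is the only derivation.

1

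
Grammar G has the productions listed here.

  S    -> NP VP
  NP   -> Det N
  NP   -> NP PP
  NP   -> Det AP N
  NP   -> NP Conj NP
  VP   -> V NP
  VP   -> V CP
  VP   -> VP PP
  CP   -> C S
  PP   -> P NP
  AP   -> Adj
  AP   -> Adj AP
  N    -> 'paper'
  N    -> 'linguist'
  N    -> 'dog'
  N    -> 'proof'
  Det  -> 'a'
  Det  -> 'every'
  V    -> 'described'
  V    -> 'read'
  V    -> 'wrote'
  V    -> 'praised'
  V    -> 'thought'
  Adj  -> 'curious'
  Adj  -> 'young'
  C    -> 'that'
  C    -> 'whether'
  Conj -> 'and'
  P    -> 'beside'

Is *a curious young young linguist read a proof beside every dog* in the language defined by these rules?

Grammatical

[S [NP [Det a] [AP [Adj curious] [AP [Adj young] [AP [Adj young]]]] [N linguist]] [VP [V read] [NP [NP [Det a] [N proof]] [PP [P beside] [NP [Det every] [N dog]]]]]]
Each bracket corresponds to one application of a listed rule, so the string is derivable from S.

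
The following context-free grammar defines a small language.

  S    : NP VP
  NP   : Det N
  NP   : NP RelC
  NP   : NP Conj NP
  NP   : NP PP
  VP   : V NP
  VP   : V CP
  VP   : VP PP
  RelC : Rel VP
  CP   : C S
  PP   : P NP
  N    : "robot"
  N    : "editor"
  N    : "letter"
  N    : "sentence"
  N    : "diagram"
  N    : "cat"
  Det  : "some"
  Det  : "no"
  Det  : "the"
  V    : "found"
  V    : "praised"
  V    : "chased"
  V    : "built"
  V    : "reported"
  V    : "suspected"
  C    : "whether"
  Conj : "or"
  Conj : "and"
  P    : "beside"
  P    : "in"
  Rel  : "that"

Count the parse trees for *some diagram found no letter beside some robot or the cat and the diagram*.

7

Two of the 7 distinct bracketings:
[S [NP [Det some] [N diagram]] [VP [V found] [NP [NP [NP [Det no] [N letter]] [PP [P beside] [NP [Det some] [N robot]]]] [Conj or] [NP [NP [Det the] [N cat]] [Conj and] [NP [Det the] [N diagram]]]]]]
[S [NP [Det some] [N diagram]] [VP [V found] [NP [NP [NP [NP [Det no] [N letter]] [PP [P beside] [NP [Det some] [N robot]]]] [Conj or] [NP [Det the] [N cat]]] [Conj and] [NP [Det the] [N diagram]]]]]
The trees differ in how a recursive rule is bracketed over the same span.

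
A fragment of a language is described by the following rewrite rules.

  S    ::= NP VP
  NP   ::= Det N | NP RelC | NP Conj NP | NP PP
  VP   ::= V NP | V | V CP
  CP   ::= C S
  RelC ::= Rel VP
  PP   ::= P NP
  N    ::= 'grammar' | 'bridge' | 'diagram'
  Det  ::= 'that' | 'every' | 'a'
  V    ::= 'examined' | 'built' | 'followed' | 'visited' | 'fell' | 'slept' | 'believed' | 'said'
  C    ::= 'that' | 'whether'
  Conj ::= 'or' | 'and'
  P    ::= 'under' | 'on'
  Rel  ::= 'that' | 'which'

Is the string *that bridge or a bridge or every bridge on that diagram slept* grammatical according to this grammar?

S
  NP
    NP
      Det: that
      N: bridge
    Conj: or
    NP
      NP
        Det: a
        N: bridge
      Conj: or
      NP
        NP
          Det: every
          N: bridge
        PP
          P: on
          NP
            Det: that
            N: diagram
  VP
    V: slept
Each bracket corresponds to one application of a listed rule, so the string is derivable from S.

Grammatical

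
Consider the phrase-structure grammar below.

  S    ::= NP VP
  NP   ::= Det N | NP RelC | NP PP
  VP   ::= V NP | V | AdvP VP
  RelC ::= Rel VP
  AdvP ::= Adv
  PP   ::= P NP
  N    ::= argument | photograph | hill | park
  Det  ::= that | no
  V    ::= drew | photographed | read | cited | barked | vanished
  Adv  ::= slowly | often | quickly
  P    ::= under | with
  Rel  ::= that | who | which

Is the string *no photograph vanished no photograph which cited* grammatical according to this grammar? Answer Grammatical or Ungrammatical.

Grammatical

[S [NP [Det no] [N photograph]] [VP [V vanished] [NP [NP [Det no] [N photograph]] [RelC [Rel which] [VP [V cited]]]]]]
The bracketing above is licensed at every node by one of the given productions, with S at the root.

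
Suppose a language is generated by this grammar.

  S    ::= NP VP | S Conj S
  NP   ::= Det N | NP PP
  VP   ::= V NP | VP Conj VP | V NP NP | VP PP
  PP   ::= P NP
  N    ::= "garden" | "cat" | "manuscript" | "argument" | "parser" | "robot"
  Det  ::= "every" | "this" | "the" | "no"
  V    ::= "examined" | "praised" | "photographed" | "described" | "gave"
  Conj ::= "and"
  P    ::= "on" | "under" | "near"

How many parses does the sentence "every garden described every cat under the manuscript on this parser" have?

5

Two of the 5 distinct bracketings:
[S [NP [Det every] [N garden]] [VP [V described] [NP [NP [Det every] [N cat]] [PP [P under] [NP [NP [Det the] [N manuscript]] [PP [P on] [NP [Det this] [N parser]]]]]]]]
[S [NP [Det every] [N garden]] [VP [V described] [NP [NP [NP [Det every] [N cat]] [PP [P under] [NP [Det the] [N manuscript]]]] [PP [P on] [NP [Det this] [N parser]]]]]]
The trees differ in how a recursive rule is bracketed over the same span.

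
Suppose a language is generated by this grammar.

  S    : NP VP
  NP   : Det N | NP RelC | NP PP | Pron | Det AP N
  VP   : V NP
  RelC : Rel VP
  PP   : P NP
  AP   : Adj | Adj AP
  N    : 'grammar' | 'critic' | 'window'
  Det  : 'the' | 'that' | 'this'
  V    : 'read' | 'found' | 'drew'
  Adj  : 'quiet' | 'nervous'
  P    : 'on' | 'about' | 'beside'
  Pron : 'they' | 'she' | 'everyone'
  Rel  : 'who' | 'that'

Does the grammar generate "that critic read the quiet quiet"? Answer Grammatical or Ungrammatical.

Ungrammatical

For S → NP VP, the only prefix that parses as NP is 'that critic', but the remainder 'read the quiet quiet' is not a VP under these rules.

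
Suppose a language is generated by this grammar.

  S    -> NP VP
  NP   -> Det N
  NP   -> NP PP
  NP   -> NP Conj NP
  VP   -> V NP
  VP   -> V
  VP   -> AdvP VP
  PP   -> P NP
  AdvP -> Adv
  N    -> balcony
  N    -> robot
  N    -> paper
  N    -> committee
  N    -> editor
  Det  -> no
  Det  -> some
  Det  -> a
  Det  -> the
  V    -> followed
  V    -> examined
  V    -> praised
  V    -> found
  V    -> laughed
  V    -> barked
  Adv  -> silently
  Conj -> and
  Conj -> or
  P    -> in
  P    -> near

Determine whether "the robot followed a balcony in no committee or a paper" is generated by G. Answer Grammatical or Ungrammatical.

Grammatical

S
  NP
    Det: the
    N: robot
  VP
    V: followed
    NP
      NP
        Det: a
        N: balcony
      PP
        P: in
        NP
          NP
            Det: no
            N: committee
          Conj: or
          NP
            Det: a
            N: paper
Each bracket corresponds to one application of a listed rule, so the string is derivable from S.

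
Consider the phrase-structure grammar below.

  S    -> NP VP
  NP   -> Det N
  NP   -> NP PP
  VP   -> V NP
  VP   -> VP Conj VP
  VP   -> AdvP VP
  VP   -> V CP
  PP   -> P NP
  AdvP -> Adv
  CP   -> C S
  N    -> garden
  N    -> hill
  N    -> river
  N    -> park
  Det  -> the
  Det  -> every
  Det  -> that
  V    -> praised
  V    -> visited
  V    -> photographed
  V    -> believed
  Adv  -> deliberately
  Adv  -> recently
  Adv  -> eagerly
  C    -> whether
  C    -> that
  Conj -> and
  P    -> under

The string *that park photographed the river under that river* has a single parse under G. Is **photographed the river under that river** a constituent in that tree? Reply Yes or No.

Yes

[S [NP [Det that] [N park]] [VP [V photographed] [NP [NP [Det the] [N river]] [PP [P under] [NP [Det that] [N river]]]]]]
The words 'photographed the river under that river' are exhaustively dominated by a single VP node (built by VP → V NP), so they form a constituent.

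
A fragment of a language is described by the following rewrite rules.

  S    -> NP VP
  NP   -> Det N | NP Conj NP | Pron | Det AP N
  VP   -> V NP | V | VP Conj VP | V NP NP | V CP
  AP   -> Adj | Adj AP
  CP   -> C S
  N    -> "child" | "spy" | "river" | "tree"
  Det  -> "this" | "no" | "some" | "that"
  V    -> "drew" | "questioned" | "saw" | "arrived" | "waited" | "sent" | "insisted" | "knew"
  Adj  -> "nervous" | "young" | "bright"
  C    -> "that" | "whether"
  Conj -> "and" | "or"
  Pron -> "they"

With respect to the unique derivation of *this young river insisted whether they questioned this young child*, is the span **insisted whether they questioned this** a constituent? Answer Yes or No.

[S [NP [Det this] [AP [Adj young]] [N river]] [VP [V insisted] [CP [C whether] [S [NP [Pron they]] [VP [V questioned] [NP [Det this] [AP [Adj young]] [N child]]]]]]]
The smallest constituent containing 'insisted whether they questioned this' is the VP spanning 'insisted whether they questioned this young child'; no single node in the tree dominates exactly the given words.

No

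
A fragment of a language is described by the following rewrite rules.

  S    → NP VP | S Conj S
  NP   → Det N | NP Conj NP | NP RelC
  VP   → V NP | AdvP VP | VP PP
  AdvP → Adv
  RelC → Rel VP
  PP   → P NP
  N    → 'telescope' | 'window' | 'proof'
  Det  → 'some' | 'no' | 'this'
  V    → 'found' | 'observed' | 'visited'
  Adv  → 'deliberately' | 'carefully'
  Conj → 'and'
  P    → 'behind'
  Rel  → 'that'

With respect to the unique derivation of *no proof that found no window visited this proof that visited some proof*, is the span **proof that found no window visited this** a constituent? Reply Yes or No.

No

[S [NP [NP [Det no] [N proof]] [RelC [Rel that] [VP [V found] [NP [Det no] [N window]]]]] [VP [V visited] [NP [NP [Det this] [N proof]] [RelC [Rel that] [VP [V visited] [NP [Det some] [N proof]]]]]]]
The smallest constituent containing 'proof that found no window visited this' is the S spanning 'no proof that found no window visited this proof that visited some proof'; no single node in the tree dominates exactly the given words.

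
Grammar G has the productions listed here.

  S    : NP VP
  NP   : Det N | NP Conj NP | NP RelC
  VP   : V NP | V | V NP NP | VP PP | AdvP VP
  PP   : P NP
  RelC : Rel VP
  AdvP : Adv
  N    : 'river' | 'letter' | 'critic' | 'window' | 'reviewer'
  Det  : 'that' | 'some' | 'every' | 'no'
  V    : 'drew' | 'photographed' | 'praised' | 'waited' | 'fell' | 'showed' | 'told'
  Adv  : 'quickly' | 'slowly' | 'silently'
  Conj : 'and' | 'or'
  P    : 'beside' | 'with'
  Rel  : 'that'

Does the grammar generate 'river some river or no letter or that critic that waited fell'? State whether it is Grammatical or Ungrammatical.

Ungrammatical

For S → NP VP, no prefix of the string parses as an NP.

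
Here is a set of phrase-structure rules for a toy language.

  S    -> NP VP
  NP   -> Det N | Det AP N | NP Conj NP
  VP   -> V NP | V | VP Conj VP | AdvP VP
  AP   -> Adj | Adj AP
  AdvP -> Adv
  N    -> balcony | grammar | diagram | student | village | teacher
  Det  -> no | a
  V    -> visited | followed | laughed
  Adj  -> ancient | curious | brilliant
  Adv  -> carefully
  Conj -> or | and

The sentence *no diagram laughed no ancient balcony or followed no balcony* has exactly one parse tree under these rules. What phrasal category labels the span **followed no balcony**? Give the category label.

[S [NP [Det no] [N diagram]] [VP [VP [V laughed] [NP [Det no] [AP [Adj ancient]] [N balcony]]] [Conj or] [VP [V followed] [NP [Det no] [N balcony]]]]]
The span 'followed no balcony' is the VP node built by VP → V NP.

VP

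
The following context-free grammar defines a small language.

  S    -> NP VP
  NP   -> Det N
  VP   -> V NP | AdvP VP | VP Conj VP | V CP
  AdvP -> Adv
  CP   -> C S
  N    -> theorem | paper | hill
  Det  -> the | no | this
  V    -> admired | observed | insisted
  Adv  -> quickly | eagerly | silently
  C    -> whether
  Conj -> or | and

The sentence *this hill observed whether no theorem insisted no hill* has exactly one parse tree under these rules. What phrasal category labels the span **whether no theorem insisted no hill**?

CP

S
  NP
    Det: this
    N: hill
  VP
    V: observed
    CP
      C: whether
      S
        NP
          Det: no
          N: theorem
        VP
          V: insisted
          NP
            Det: no
            N: hill
The span 'whether no theorem insisted no hill' is the CP node built by CP → C S.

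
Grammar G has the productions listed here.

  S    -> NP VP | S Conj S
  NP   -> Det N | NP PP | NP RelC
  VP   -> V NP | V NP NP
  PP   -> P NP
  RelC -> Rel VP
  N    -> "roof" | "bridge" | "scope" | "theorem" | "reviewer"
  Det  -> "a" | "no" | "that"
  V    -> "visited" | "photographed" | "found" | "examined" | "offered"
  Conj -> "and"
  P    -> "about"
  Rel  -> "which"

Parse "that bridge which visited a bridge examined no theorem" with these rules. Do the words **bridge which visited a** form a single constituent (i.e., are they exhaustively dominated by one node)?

[S [NP [NP [Det that] [N bridge]] [RelC [Rel which] [VP [V visited] [NP [Det a] [N bridge]]]]] [VP [V examined] [NP [Det no] [N theorem]]]]
The smallest constituent containing 'bridge which visited a' is the NP spanning 'that bridge which visited a bridge'; no single node in the tree dominates exactly the given words.

No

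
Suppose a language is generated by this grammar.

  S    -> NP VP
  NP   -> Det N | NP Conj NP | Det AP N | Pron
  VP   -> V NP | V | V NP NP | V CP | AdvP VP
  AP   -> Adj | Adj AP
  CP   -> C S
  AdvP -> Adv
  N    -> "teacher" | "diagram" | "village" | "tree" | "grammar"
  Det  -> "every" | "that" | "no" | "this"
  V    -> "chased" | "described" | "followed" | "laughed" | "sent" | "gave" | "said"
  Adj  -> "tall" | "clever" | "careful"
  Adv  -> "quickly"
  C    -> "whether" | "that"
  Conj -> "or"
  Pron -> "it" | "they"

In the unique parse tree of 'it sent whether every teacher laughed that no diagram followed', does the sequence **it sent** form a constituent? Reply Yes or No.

[S [NP [Pron it]] [VP [V sent] [CP [C whether] [S [NP [Det every] [N teacher]] [VP [V laughed] [CP [C that] [S [NP [Det no] [N diagram]] [VP [V followed]]]]]]]]]
The smallest constituent containing 'it sent' is the S spanning 'it sent whether every teacher laughed that no diagram followed'; no single node in the tree dominates exactly the given words.

No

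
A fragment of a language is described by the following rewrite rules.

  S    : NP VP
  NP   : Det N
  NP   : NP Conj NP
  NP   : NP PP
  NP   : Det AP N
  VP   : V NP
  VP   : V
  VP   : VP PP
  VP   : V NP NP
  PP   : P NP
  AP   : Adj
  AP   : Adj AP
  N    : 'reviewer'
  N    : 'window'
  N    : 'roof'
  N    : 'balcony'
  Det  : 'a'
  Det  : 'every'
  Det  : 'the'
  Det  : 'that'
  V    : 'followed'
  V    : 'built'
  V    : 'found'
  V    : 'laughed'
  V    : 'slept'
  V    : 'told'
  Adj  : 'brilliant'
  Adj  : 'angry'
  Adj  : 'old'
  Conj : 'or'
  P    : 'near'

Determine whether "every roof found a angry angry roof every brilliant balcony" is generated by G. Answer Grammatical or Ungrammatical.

Grammatical

S
  NP
    Det: every
    N: roof
  VP
    V: found
    NP
      Det: a
      AP
        Adj: angry
        AP
          Adj: angry
      N: roof
    NP
      Det: every
      AP
        Adj: brilliant
      N: balcony
Every word is introduced by a lexical rule and the phrasal rules combine the resulting categories into a single S.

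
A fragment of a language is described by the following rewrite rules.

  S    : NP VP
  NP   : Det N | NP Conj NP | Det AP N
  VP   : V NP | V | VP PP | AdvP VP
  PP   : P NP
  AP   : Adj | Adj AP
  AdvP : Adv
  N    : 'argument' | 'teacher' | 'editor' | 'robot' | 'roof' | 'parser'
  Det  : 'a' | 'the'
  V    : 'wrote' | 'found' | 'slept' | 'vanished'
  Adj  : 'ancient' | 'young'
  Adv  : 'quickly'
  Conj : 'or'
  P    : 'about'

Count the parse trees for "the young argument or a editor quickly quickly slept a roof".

1

[S [NP [NP [Det the] [AP [Adj young]] [N argument]] [Conj or] [NP [Det a] [N editor]]] [VP [AdvP [Adv quickly]] [VP [AdvP [Adv quickly]] [VP [V slept] [NP [Det a] [N roof]]]]]]
No rule offers an alternative attachment or grouping for any span, so this is the only derivation.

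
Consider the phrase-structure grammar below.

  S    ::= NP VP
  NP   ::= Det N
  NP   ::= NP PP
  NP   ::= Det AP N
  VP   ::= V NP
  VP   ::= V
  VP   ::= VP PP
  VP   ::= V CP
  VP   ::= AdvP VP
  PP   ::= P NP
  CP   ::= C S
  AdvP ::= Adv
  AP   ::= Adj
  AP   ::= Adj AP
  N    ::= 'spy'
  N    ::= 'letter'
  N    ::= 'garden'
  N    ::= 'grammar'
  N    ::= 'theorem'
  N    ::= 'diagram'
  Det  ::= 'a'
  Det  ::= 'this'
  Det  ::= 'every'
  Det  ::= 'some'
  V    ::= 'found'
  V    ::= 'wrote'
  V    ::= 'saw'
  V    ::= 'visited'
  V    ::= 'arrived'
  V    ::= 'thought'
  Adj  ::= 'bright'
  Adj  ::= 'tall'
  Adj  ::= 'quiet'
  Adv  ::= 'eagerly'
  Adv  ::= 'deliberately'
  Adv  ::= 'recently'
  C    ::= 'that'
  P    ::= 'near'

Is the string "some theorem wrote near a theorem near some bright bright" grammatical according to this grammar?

Ungrammatical

For S → NP VP, the only prefix that parses as NP is 'some theorem', but the remainder 'wrote near a theorem near some bright bright' is not a VP under these rules.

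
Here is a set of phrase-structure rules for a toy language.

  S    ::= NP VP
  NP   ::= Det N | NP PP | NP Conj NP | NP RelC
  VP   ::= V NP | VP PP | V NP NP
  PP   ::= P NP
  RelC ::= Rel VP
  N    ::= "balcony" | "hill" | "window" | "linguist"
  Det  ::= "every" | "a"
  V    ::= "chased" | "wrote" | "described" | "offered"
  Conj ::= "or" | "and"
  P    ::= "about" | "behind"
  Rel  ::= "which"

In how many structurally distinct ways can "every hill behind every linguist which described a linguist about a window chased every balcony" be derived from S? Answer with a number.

Two of the 7 distinct bracketings:
[S [NP [NP [Det every] [N hill]] [PP [P behind] [NP [NP [NP [Det every] [N linguist]] [RelC [Rel which] [VP [V described] [NP [Det a] [N linguist]]]]] [PP [P about] [NP [Det a] [N window]]]]]] [VP [V chased] [NP [Det every] [N balcony]]]]
[S [NP [NP [Det every] [N hill]] [PP [P behind] [NP [NP [Det every] [N linguist]] [RelC [Rel which] [VP [V described] [NP [NP [Det a] [N linguist]] [PP [P about] [NP [Det a] [N window]]]]]]]]] [VP [V chased] [NP [Det every] [N balcony]]]]
The trees differ in how a recursive rule is bracketed over the same span.

7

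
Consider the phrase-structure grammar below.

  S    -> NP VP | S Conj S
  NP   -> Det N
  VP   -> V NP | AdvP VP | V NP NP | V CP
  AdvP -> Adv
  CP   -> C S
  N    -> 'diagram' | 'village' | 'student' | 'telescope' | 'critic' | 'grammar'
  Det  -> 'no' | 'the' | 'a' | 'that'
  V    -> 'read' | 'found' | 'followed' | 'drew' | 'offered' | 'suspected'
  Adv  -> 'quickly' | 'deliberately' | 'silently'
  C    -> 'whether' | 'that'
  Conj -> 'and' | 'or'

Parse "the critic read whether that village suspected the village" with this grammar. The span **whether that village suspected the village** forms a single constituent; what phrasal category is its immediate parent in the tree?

S
  NP
    Det: the
    N: critic
  VP
    V: read
    CP
      C: whether
      S
        NP
          Det: that
          N: village
        VP
          V: suspected
          NP
            Det: the
            N: village
The span 'whether that village suspected the village' is the CP node built by CP → C S.
Its mother is the VP built by VP → V CP.

VP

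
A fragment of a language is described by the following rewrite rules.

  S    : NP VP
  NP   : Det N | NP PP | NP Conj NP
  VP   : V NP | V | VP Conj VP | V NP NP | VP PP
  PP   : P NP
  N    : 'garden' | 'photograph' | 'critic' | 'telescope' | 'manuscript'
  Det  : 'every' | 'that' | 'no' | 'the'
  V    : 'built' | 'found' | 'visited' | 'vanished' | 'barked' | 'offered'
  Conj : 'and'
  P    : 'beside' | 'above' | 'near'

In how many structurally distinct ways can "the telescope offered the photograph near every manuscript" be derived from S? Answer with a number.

The two bracketings:
[S [NP [Det the] [N telescope]] [VP [V offered] [NP [NP [Det the] [N photograph]] [PP [P near] [NP [Det every] [N manuscript]]]]]]
[S [NP [Det the] [N telescope]] [VP [VP [V offered] [NP [Det the] [N photograph]]] [PP [P near] [NP [Det every] [N manuscript]]]]]
The difference turns on whether NP → NP PP is used at the relevant span, versus an alternative expansion of NP.

2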